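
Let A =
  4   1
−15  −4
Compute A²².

[[1, 0], [0, 1]]

A² = I (check: tr A = 0 and det A = −1), so A²² = I since 22 is even.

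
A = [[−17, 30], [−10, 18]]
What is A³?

tr A = 1 and det A = −6, so the characteristic polynomial is λ² − (1)λ + (−6) with roots 3 and −2.
Eigenvectors give P = [[−3, 2], [−2, 1]] with P⁻¹ = [[1, −2], [2, −3]], and A = P·diag(3, −2)·P⁻¹.
Then A³ = P·diag(27, −8)·P⁻¹ = [[−81, −16], [−54, −8]] · [[1, −2], [2, −3]] = [[−113, 210], [−70, 132]].

[[−113, 210], [−70, 132]]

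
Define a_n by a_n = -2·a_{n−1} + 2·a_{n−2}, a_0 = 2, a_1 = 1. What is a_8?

416

With companion matrix B = [[-2, 2], [1, 0]], [a_n, a_{n−1}]ᵀ = B·[a_{n−1}, a_{n−2}]ᵀ, so [a_8, a_7]ᵀ = B^7·[a_1, a_0]ᵀ.
B^7 = [[-896, 656], [328, -240]], giving [a_8, a_7]ᵀ = [[416], [-152]].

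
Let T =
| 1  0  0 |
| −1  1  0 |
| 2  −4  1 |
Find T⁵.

T = I + N where N = [[0, 0, 0], [−1, 0, 0], [2, −4, 0]] is strictly lower-triangular, so N³ = 0.
(I + N)⁵ = I + 5·N + 10·N² = [[1, 0, 0], [−5, 1, 0], [50, −20, 1]].

[[1, 0, 0], [−5, 1, 0], [50, −20, 1]]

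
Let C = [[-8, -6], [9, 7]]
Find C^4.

[[46, 30], [-45, -29]]

tr C = -1 and det C = -2, so the characteristic polynomial is λ² − (-1)λ + (-2) with roots -2 and 1.
Eigenvectors give P = [[1, 2], [-1, -3]] with P⁻¹ = [[3, 2], [-1, -1]], and C = P·diag(-2, 1)·P⁻¹.
Then C^4 = P·diag(16, 1)·P⁻¹ = [[16, 2], [-16, -3]] · [[3, 2], [-1, -1]] = [[46, 30], [-45, -29]].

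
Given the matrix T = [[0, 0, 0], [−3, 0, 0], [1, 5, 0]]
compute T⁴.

T is strictly triangular, hence nilpotent: T³ = 0, so T⁴ = 0.

[[0, 0, 0], [0, 0, 0], [0, 0, 0]]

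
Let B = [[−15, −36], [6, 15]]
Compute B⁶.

[[729, 0], [0, 729]]

tr B = 0 and det B = −9, so the characteristic polynomial is λ² − (0)λ + (−9) with roots −3 and 3.
Eigenvectors give P = [[3, −2], [−1, 1]] with P⁻¹ = [[1, 2], [1, 3]], and B = P·diag(−3, 3)·P⁻¹.
Then B⁶ = P·diag(729, 729)·P⁻¹ = [[2187, −1458], [−729, 729]] · [[1, 2], [1, 3]] = [[729, 0], [0, 729]].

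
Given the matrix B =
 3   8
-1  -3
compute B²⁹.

[[3, 8], [-1, -3]]

B² = I (check: tr B = 0 and det B = -1), so B²⁹ = B since 29 is odd.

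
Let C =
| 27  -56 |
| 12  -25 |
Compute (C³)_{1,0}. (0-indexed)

84

tr C = 2 and det C = -3, so the characteristic polynomial is λ² − (2)λ + (-3) with roots 3 and -1.
Eigenvectors give P = [[7, 2], [3, 1]] with P⁻¹ = [[1, -2], [-3, 7]], and C = P·diag(3, -1)·P⁻¹.
Then C³ = P·diag(27, -1)·P⁻¹ = [[189, -2], [81, -1]] · [[1, -2], [-3, 7]] = [[195, -392], [84, -169]].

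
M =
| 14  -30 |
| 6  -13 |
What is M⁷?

[[644, -1290], [258, -517]]

tr M = 1 and det M = -2, so the characteristic polynomial is λ² − (1)λ + (-2) with roots 2 and -1.
Eigenvectors give P = [[5, 2], [2, 1]] with P⁻¹ = [[1, -2], [-2, 5]], and M = P·diag(2, -1)·P⁻¹.
Then M⁷ = P·diag(128, -1)·P⁻¹ = [[640, -2], [256, -1]] · [[1, -2], [-2, 5]] = [[644, -1290], [258, -517]].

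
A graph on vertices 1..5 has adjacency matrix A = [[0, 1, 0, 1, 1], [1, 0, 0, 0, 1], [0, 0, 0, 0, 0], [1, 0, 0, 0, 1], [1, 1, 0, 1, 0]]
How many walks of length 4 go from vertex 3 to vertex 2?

0

The number of length-4 walks from vertex 3 to vertex 2 is entry (3,2) of A⁴, where A is the adjacency matrix.
A² = [[3, 1, 0, 1, 2], [1, 2, 0, 2, 1], [0, 0, 0, 0, 0], [1, 2, 0, 2, 1], [2, 1, 0, 1, 3]]
A³ = [[4, 5, 0, 5, 5], [5, 2, 0, 2, 5], [0, 0, 0, 0, 0], [5, 2, 0, 2, 5], [5, 5, 0, 5, 4]]
A⁴ = [[15, 9, 0, 9, 14], [9, 10, 0, 10, 9], [0, 0, 0, 0, 0], [9, 10, 0, 10, 9], [14, 9, 0, 9, 15]]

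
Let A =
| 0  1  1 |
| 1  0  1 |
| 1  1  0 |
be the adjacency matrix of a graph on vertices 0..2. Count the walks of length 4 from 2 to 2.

The number of length-4 walks from vertex 2 to vertex 2 is entry (2,2) of A⁴, where A is the adjacency matrix.
A² = [[2, 1, 1], [1, 2, 1], [1, 1, 2]]
A³ = [[2, 3, 3], [3, 2, 3], [3, 3, 2]]
A⁴ = [[6, 5, 5], [5, 6, 5], [5, 5, 6]]

6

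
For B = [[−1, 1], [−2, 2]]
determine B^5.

B² = B (a projection; rank 1, trace 1), so B^5 = B.

[[−1, 1], [−2, 2]]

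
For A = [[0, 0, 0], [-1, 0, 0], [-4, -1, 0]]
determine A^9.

A is strictly triangular, hence nilpotent: A^3 = 0, so A^9 = 0.

[[0, 0, 0], [0, 0, 0], [0, 0, 0]]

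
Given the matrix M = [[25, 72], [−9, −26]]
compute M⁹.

[[4105, 12312], [−1539, −4616]]

tr M = −1 and det M = −2, so the characteristic polynomial is λ² − (−1)λ + (−2) with roots −2 and 1.
Eigenvectors give P = [[−8, −3], [3, 1]] with P⁻¹ = [[1, 3], [−3, −8]], and M = P·diag(−2, 1)·P⁻¹.
Then M⁹ = P·diag(−512, 1)·P⁻¹ = [[4096, −3], [−1536, 1]] · [[1, 3], [−3, −8]] = [[4105, 12312], [−1539, −4616]].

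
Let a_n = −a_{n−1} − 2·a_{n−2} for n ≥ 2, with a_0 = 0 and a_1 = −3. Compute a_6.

15

With companion matrix C = [[−1, −2], [1, 0]], [a_n, a_{n−1}]ᵀ = C·[a_{n−1}, a_{n−2}]ᵀ, so [a_6, a_5]ᵀ = C⁵·[a_1, a_0]ᵀ.
C⁵ = [[−5, 2], [−1, −6]], giving [a_6, a_5]ᵀ = [[15], [3]].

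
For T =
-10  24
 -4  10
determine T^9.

[[-2560, 6144], [-1024, 2560]]

tr T = 0 and det T = -4, so the characteristic polynomial is λ² − (0)λ + (-4) with roots 2 and -2.
Eigenvectors give P = [[-2, 3], [-1, 1]] with P⁻¹ = [[1, -3], [1, -2]], and T = P·diag(2, -2)·P⁻¹.
Then T^9 = P·diag(512, -512)·P⁻¹ = [[-1024, -1536], [-512, -512]] · [[1, -3], [1, -2]] = [[-2560, 6144], [-1024, 2560]].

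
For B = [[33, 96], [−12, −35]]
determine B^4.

[[−639, −1920], [240, 721]]

tr B = −2 and det B = −3, so the characteristic polynomial is λ² − (−2)λ + (−3) with roots −3 and 1.
Eigenvectors give P = [[8, 3], [−3, −1]] with P⁻¹ = [[−1, −3], [3, 8]], and B = P·diag(−3, 1)·P⁻¹.
Then B^4 = P·diag(81, 1)·P⁻¹ = [[648, 3], [−243, −1]] · [[−1, −3], [3, 8]] = [[−639, −1920], [240, 721]].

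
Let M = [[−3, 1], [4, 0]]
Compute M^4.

M^2 = [[13, −3], [−12, 4]]
M^3 = [[−51, 13], [52, −12]]
M^4 = [[205, −51], [−204, 52]]

[[205, −51], [−204, 52]]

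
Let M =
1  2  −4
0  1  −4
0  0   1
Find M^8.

M = I + N where N = [[0, 2, −4], [0, 0, −4], [0, 0, 0]] is strictly upper-triangular, so N^3 = 0.
(I + N)^8 = I + 8·N + 28·N^2 = [[1, 16, −256], [0, 1, −32], [0, 0, 1]].

[[1, 16, −256], [0, 1, −32], [0, 0, 1]]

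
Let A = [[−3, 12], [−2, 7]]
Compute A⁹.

tr A = 4 and det A = 3, so the characteristic polynomial is λ² − (4)λ + (3) with roots 3 and 1.
Eigenvectors give P = [[−2, 3], [−1, 1]] with P⁻¹ = [[1, −3], [1, −2]], and A = P·diag(3, 1)·P⁻¹.
Then A⁹ = P·diag(19683, 1)·P⁻¹ = [[−39366, 3], [−19683, 1]] · [[1, −3], [1, −2]] = [[−39363, 118092], [−19682, 59047]].

[[−39363, 118092], [−19682, 59047]]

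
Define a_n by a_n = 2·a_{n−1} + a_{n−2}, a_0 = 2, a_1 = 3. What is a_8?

With companion matrix B = [[2, 1], [1, 0]], [a_n, a_{n−1}]ᵀ = B·[a_{n−1}, a_{n−2}]ᵀ, so [a_8, a_7]ᵀ = B^7·[a_1, a_0]ᵀ.
B^7 = [[408, 169], [169, 70]], giving [a_8, a_7]ᵀ = [[1562], [647]].

1562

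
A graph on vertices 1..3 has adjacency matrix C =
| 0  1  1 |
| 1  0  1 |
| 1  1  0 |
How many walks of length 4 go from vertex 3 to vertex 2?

The number of length-4 walks from vertex 3 to vertex 2 is entry (3,2) of C^4, where C is the adjacency matrix.
C^2 = [[2, 1, 1], [1, 2, 1], [1, 1, 2]]
C^3 = [[2, 3, 3], [3, 2, 3], [3, 3, 2]]
C^4 = [[6, 5, 5], [5, 6, 5], [5, 5, 6]]

5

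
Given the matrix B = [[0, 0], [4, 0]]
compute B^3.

B is strictly triangular, hence nilpotent: B^2 = 0, so B^3 = 0.

[[0, 0], [0, 0]]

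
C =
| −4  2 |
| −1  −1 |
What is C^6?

[[1394, −1330], [665, −601]]

tr C = −5 and det C = 6, so the characteristic polynomial is λ² − (−5)λ + (6) with roots −2 and −3.
Eigenvectors give P = [[1, 2], [1, 1]] with P⁻¹ = [[−1, 2], [1, −1]], and C = P·diag(−2, −3)·P⁻¹.
Then C^6 = P·diag(64, 729)·P⁻¹ = [[64, 1458], [64, 729]] · [[−1, 2], [1, −1]] = [[1394, −1330], [665, −601]].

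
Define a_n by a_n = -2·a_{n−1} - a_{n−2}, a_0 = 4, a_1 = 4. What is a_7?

With companion matrix C = [[-2, -1], [1, 0]], [a_n, a_{n−1}]ᵀ = C·[a_{n−1}, a_{n−2}]ᵀ, so [a_7, a_6]ᵀ = C⁶·[a_1, a_0]ᵀ.
C⁶ = [[7, 6], [-6, -5]], giving [a_7, a_6]ᵀ = [[52], [-44]].

52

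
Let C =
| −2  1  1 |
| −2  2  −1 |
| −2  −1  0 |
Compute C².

[[0, −1, −3], [2, 3, −4], [6, −4, −1]]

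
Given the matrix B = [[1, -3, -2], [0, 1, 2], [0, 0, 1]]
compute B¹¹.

B = I + N where N = [[0, -3, -2], [0, 0, 2], [0, 0, 0]] is strictly upper-triangular, so N³ = 0.
(I + N)¹¹ = I + 11·N + 55·N² = [[1, -33, -352], [0, 1, 22], [0, 0, 1]].

[[1, -33, -352], [0, 1, 22], [0, 0, 1]]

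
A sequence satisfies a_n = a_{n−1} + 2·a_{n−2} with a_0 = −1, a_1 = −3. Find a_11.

With companion matrix Q = [[1, 2], [1, 0]], [a_n, a_{n−1}]ᵀ = Q·[a_{n−1}, a_{n−2}]ᵀ, so [a_11, a_10]ᵀ = Q^10·[a_1, a_0]ᵀ.
Q^10 = [[683, 682], [341, 342]], giving [a_11, a_10]ᵀ = [[−2731], [−1365]].

−2731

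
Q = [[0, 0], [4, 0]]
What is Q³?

Q is strictly triangular, hence nilpotent: Q² = 0, so Q³ = 0.

[[0, 0], [0, 0]]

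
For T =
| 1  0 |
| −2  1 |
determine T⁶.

[[1, 0], [−12, 1]]

T = I + N where N = [[0, 0], [−2, 0]] is strictly lower-triangular, so N² = 0.
(I + N)⁶ = I + 6·N = [[1, 0], [−12, 1]].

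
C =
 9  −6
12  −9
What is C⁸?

tr C = 0 and det C = −9, so the characteristic polynomial is λ² − (0)λ + (−9) with roots 3 and −3.
Eigenvectors give P = [[1, 1], [1, 2]] with P⁻¹ = [[2, −1], [−1, 1]], and C = P·diag(3, −3)·P⁻¹.
Then C⁸ = P·diag(6561, 6561)·P⁻¹ = [[6561, 6561], [6561, 13122]] · [[2, −1], [−1, 1]] = [[6561, 0], [0, 6561]].

[[6561, 0], [0, 6561]]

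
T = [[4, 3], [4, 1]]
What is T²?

[[28, 15], [20, 13]]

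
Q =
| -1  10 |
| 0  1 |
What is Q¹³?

Q² = I (check: tr Q = 0 and det Q = -1), so Q¹³ = Q since 13 is odd.

[[-1, 10], [0, 1]]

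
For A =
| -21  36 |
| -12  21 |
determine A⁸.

tr A = 0 and det A = -9, so the characteristic polynomial is λ² − (0)λ + (-9) with roots -3 and 3.
Eigenvectors give P = [[2, 3], [1, 2]] with P⁻¹ = [[2, -3], [-1, 2]], and A = P·diag(-3, 3)·P⁻¹.
Then A⁸ = P·diag(6561, 6561)·P⁻¹ = [[13122, 19683], [6561, 13122]] · [[2, -3], [-1, 2]] = [[6561, 0], [0, 6561]].

[[6561, 0], [0, 6561]]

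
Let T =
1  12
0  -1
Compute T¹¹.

[[1, 12], [0, -1]]

T² = I (check: tr T = 0 and det T = -1), so T¹¹ = T since 11 is odd.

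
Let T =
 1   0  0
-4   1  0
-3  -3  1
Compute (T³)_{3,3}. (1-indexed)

1

T = I + N where N = [[0, 0, 0], [-4, 0, 0], [-3, -3, 0]] is strictly lower-triangular, so N³ = 0.
(I + N)³ = I + 3·N + 3·N² = [[1, 0, 0], [-12, 1, 0], [27, -9, 1]].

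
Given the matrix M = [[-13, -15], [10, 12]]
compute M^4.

tr M = -1 and det M = -6, so the characteristic polynomial is λ² − (-1)λ + (-6) with roots 2 and -3.
Eigenvectors give P = [[1, -3], [-1, 2]] with P⁻¹ = [[-2, -3], [-1, -1]], and M = P·diag(2, -3)·P⁻¹.
Then M^4 = P·diag(16, 81)·P⁻¹ = [[16, -243], [-16, 162]] · [[-2, -3], [-1, -1]] = [[211, 195], [-130, -114]].

[[211, 195], [-130, -114]]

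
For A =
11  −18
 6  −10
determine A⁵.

[[131, −198], [66, −100]]

tr A = 1 and det A = −2, so the characteristic polynomial is λ² − (1)λ + (−2) with roots −1 and 2.
Eigenvectors give P = [[−3, 2], [−2, 1]] with P⁻¹ = [[1, −2], [2, −3]], and A = P·diag(−1, 2)·P⁻¹.
Then A⁵ = P·diag(−1, 32)·P⁻¹ = [[3, 64], [2, 32]] · [[1, −2], [2, −3]] = [[131, −198], [66, −100]].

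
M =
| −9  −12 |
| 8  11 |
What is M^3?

[[−57, −84], [56, 83]]

tr M = 2 and det M = −3, so the characteristic polynomial is λ² − (2)λ + (−3) with roots −1 and 3.
Eigenvectors give P = [[3, −1], [−2, 1]] with P⁻¹ = [[1, 1], [2, 3]], and M = P·diag(−1, 3)·P⁻¹.
Then M^3 = P·diag(−1, 27)·P⁻¹ = [[−3, −27], [2, 27]] · [[1, 1], [2, 3]] = [[−57, −84], [56, 83]].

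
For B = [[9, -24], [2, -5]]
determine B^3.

tr B = 4 and det B = 3, so the characteristic polynomial is λ² − (4)λ + (3) with roots 1 and 3.
Eigenvectors give P = [[-3, -4], [-1, -1]] with P⁻¹ = [[1, -4], [-1, 3]], and B = P·diag(1, 3)·P⁻¹.
Then B^3 = P·diag(1, 27)·P⁻¹ = [[-3, -108], [-1, -27]] · [[1, -4], [-1, 3]] = [[105, -312], [26, -77]].

[[105, -312], [26, -77]]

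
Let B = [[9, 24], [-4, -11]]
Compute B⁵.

[[489, 1464], [-244, -731]]

tr B = -2 and det B = -3, so the characteristic polynomial is λ² − (-2)λ + (-3) with roots -3 and 1.
Eigenvectors give P = [[-2, -3], [1, 1]] with P⁻¹ = [[1, 3], [-1, -2]], and B = P·diag(-3, 1)·P⁻¹.
Then B⁵ = P·diag(-243, 1)·P⁻¹ = [[486, -3], [-243, 1]] · [[1, 3], [-1, -2]] = [[489, 1464], [-244, -731]].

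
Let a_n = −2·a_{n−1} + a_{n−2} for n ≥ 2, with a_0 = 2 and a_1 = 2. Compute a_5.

34

With companion matrix B = [[−2, 1], [1, 0]], [a_n, a_{n−1}]ᵀ = B·[a_{n−1}, a_{n−2}]ᵀ, so [a_5, a_4]ᵀ = B⁴·[a_1, a_0]ᵀ.
B⁴ = [[29, −12], [−12, 5]], giving [a_5, a_4]ᵀ = [[34], [−14]].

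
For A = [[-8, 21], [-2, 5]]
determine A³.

[[-50, 147], [-14, 41]]

tr A = -3 and det A = 2, so the characteristic polynomial is λ² − (-3)λ + (2) with roots -2 and -1.
Eigenvectors give P = [[7, 3], [2, 1]] with P⁻¹ = [[1, -3], [-2, 7]], and A = P·diag(-2, -1)·P⁻¹.
Then A³ = P·diag(-8, -1)·P⁻¹ = [[-56, -3], [-16, -1]] · [[1, -3], [-2, 7]] = [[-50, 147], [-14, 41]].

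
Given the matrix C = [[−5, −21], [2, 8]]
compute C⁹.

tr C = 3 and det C = 2, so the characteristic polynomial is λ² − (3)λ + (2) with roots 2 and 1.
Eigenvectors give P = [[−3, 7], [1, −2]] with P⁻¹ = [[2, 7], [1, 3]], and C = P·diag(2, 1)·P⁻¹.
Then C⁹ = P·diag(512, 1)·P⁻¹ = [[−1536, 7], [512, −2]] · [[2, 7], [1, 3]] = [[−3065, −10731], [1022, 3578]].

[[−3065, −10731], [1022, 3578]]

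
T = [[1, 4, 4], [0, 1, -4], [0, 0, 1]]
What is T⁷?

[[1, 28, -308], [0, 1, -28], [0, 0, 1]]

T = I + N where N = [[0, 4, 4], [0, 0, -4], [0, 0, 0]] is strictly upper-triangular, so N³ = 0.
(I + N)⁷ = I + 7·N + 21·N² = [[1, 28, -308], [0, 1, -28], [0, 0, 1]].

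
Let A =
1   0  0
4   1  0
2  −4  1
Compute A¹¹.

[[1, 0, 0], [44, 1, 0], [−858, −44, 1]]

A = I + N where N = [[0, 0, 0], [4, 0, 0], [2, −4, 0]] is strictly lower-triangular, so N³ = 0.
(I + N)¹¹ = I + 11·N + 55·N² = [[1, 0, 0], [44, 1, 0], [−858, −44, 1]].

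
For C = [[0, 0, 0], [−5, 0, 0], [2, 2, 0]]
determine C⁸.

C is strictly triangular, hence nilpotent: C³ = 0, so C⁸ = 0.

[[0, 0, 0], [0, 0, 0], [0, 0, 0]]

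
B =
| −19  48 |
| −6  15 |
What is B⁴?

tr B = −4 and det B = 3, so the characteristic polynomial is λ² − (−4)λ + (3) with roots −1 and −3.
Eigenvectors give P = [[−8, 3], [−3, 1]] with P⁻¹ = [[1, −3], [3, −8]], and B = P·diag(−1, −3)·P⁻¹.
Then B⁴ = P·diag(1, 81)·P⁻¹ = [[−8, 243], [−3, 81]] · [[1, −3], [3, −8]] = [[721, −1920], [240, −639]].

[[721, −1920], [240, −639]]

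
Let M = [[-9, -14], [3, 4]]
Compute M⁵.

tr M = -5 and det M = 6, so the characteristic polynomial is λ² − (-5)λ + (6) with roots -2 and -3.
Eigenvectors give P = [[2, -7], [-1, 3]] with P⁻¹ = [[-3, -7], [-1, -2]], and M = P·diag(-2, -3)·P⁻¹.
Then M⁵ = P·diag(-32, -243)·P⁻¹ = [[-64, 1701], [32, -729]] · [[-3, -7], [-1, -2]] = [[-1509, -2954], [633, 1234]].

[[-1509, -2954], [633, 1234]]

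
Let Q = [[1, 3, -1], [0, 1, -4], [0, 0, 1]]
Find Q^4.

Q = I + N where N = [[0, 3, -1], [0, 0, -4], [0, 0, 0]] is strictly upper-triangular, so N^3 = 0.
(I + N)^4 = I + 4·N + 6·N^2 = [[1, 12, -76], [0, 1, -16], [0, 0, 1]].

[[1, 12, -76], [0, 1, -16], [0, 0, 1]]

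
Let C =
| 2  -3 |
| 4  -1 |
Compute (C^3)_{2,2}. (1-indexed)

-1

C^2 = [[-8, -3], [4, -11]]
C^3 = [[-28, 27], [-36, -1]]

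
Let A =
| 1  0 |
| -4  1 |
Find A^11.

[[1, 0], [-44, 1]]

A = I + N where N = [[0, 0], [-4, 0]] is strictly lower-triangular, so N^2 = 0.
(I + N)^11 = I + 11·N = [[1, 0], [-44, 1]].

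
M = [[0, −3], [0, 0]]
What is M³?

M is strictly triangular, hence nilpotent: M² = 0, so M³ = 0.

[[0, 0], [0, 0]]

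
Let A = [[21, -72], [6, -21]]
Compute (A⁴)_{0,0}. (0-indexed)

81

tr A = 0 and det A = -9, so the characteristic polynomial is λ² − (0)λ + (-9) with roots -3 and 3.
Eigenvectors give P = [[3, 4], [1, 1]] with P⁻¹ = [[-1, 4], [1, -3]], and A = P·diag(-3, 3)·P⁻¹.
Then A⁴ = P·diag(81, 81)·P⁻¹ = [[243, 324], [81, 81]] · [[-1, 4], [1, -3]] = [[81, 0], [0, 81]].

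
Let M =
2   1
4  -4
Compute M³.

[[8, 16], [64, -88]]

M² = [[8, -2], [-8, 20]]
M³ = [[8, 16], [64, -88]]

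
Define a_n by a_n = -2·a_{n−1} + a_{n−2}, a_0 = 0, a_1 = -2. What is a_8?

With companion matrix T = [[-2, 1], [1, 0]], [a_n, a_{n−1}]ᵀ = T·[a_{n−1}, a_{n−2}]ᵀ, so [a_8, a_7]ᵀ = T⁷·[a_1, a_0]ᵀ.
T⁷ = [[-408, 169], [169, -70]], giving [a_8, a_7]ᵀ = [[816], [-338]].

816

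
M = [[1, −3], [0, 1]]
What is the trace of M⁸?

M = I + N where N = [[0, −3], [0, 0]] is strictly upper-triangular, so N² = 0.
(I + N)⁸ = I + 8·N = [[1, −24], [0, 1]].

2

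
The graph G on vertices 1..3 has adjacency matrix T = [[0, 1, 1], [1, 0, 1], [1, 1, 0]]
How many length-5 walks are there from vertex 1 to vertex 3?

The number of length-5 walks from vertex 1 to vertex 3 is entry (1,3) of T⁵, where T is the adjacency matrix.
T² = [[2, 1, 1], [1, 2, 1], [1, 1, 2]]
T³ = [[2, 3, 3], [3, 2, 3], [3, 3, 2]]
T⁴ = [[6, 5, 5], [5, 6, 5], [5, 5, 6]]
T⁵ = [[10, 11, 11], [11, 10, 11], [11, 11, 10]]

11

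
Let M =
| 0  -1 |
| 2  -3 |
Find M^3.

tr M = -3 and det M = 2, so the characteristic polynomial is λ² − (-3)λ + (2) with roots -1 and -2.
Eigenvectors give P = [[1, -1], [1, -2]] with P⁻¹ = [[2, -1], [1, -1]], and M = P·diag(-1, -2)·P⁻¹.
Then M^3 = P·diag(-1, -8)·P⁻¹ = [[-1, 8], [-1, 16]] · [[2, -1], [1, -1]] = [[6, -7], [14, -15]].

[[6, -7], [14, -15]]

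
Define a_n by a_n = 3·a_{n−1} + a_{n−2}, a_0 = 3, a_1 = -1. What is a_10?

With companion matrix C = [[3, 1], [1, 0]], [a_n, a_{n−1}]ᵀ = C·[a_{n−1}, a_{n−2}]ᵀ, so [a_10, a_9]ᵀ = C⁹·[a_1, a_0]ᵀ.
C⁹ = [[42837, 12970], [12970, 3927]], giving [a_10, a_9]ᵀ = [[-3927], [-1189]].

-3927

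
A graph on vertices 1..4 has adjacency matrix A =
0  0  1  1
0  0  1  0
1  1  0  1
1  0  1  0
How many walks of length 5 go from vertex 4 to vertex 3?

17

The number of length-5 walks from vertex 4 to vertex 3 is entry (4,3) of A⁵, where A is the adjacency matrix.
A² = [[2, 1, 1, 1], [1, 1, 0, 1], [1, 0, 3, 1], [1, 1, 1, 2]]
A³ = [[2, 1, 4, 3], [1, 0, 3, 1], [4, 3, 2, 4], [3, 1, 4, 2]]
A⁴ = [[7, 4, 6, 6], [4, 3, 2, 4], [6, 2, 11, 6], [6, 4, 6, 7]]
A⁵ = [[12, 6, 17, 13], [6, 2, 11, 6], [17, 11, 14, 17], [13, 6, 17, 12]]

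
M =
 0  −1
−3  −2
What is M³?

[[−6, −7], [−21, −20]]

M² = [[3, 2], [6, 7]]
M³ = [[−6, −7], [−21, −20]]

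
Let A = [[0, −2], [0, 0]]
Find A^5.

[[0, 0], [0, 0]]

A is strictly triangular, hence nilpotent: A^2 = 0, so A^5 = 0.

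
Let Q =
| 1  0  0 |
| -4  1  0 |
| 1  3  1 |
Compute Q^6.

Q = I + N where N = [[0, 0, 0], [-4, 0, 0], [1, 3, 0]] is strictly lower-triangular, so N^3 = 0.
(I + N)^6 = I + 6·N + 15·N^2 = [[1, 0, 0], [-24, 1, 0], [-174, 18, 1]].

[[1, 0, 0], [-24, 1, 0], [-174, 18, 1]]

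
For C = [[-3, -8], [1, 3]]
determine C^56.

[[1, 0], [0, 1]]

C² = I (check: tr C = 0 and det C = -1), so C^56 = I since 56 is even.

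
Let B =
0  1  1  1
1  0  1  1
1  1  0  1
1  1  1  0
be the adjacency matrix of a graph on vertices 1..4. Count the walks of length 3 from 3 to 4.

The number of length-3 walks from vertex 3 to vertex 4 is entry (3,4) of B³, where B is the adjacency matrix.
B² = [[3, 2, 2, 2], [2, 3, 2, 2], [2, 2, 3, 2], [2, 2, 2, 3]]
B³ = [[6, 7, 7, 7], [7, 6, 7, 7], [7, 7, 6, 7], [7, 7, 7, 6]]

7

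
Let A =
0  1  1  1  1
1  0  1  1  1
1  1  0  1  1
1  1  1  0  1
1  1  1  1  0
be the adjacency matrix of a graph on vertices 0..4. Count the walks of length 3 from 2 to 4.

The number of length-3 walks from vertex 2 to vertex 4 is entry (2,4) of A³, where A is the adjacency matrix.
A² = [[4, 3, 3, 3, 3], [3, 4, 3, 3, 3], [3, 3, 4, 3, 3], [3, 3, 3, 4, 3], [3, 3, 3, 3, 4]]
A³ = [[12, 13, 13, 13, 13], [13, 12, 13, 13, 13], [13, 13, 12, 13, 13], [13, 13, 13, 12, 13], [13, 13, 13, 13, 12]]

13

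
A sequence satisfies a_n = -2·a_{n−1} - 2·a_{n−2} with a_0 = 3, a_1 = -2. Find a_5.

With companion matrix Q = [[-2, -2], [1, 0]], [a_n, a_{n−1}]ᵀ = Q·[a_{n−1}, a_{n−2}]ᵀ, so [a_5, a_4]ᵀ = Q⁴·[a_1, a_0]ᵀ.
Q⁴ = [[-4, 0], [0, -4]], giving [a_5, a_4]ᵀ = [[8], [-12]].

8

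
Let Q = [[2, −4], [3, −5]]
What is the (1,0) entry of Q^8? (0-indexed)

tr Q = −3 and det Q = 2, so the characteristic polynomial is λ² − (−3)λ + (2) with roots −1 and −2.
Eigenvectors give P = [[4, 1], [3, 1]] with P⁻¹ = [[1, −1], [−3, 4]], and Q = P·diag(−1, −2)·P⁻¹.
Then Q^8 = P·diag(1, 256)·P⁻¹ = [[4, 256], [3, 256]] · [[1, −1], [−3, 4]] = [[−764, 1020], [−765, 1021]].

−765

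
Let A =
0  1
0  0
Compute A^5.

[[0, 0], [0, 0]]

A is strictly triangular, hence nilpotent: A^2 = 0, so A^5 = 0.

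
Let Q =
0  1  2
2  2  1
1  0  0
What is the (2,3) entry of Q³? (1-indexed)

16

Q² = [[4, 2, 1], [5, 6, 6], [0, 1, 2]]
Q³ = [[5, 8, 10], [18, 17, 16], [4, 2, 1]]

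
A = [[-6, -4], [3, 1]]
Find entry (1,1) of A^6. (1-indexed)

2724

tr A = -5 and det A = 6, so the characteristic polynomial is λ² − (-5)λ + (6) with roots -3 and -2.
Eigenvectors give P = [[-4, -1], [3, 1]] with P⁻¹ = [[-1, -1], [3, 4]], and A = P·diag(-3, -2)·P⁻¹.
Then A^6 = P·diag(729, 64)·P⁻¹ = [[-2916, -64], [2187, 64]] · [[-1, -1], [3, 4]] = [[2724, 2660], [-1995, -1931]].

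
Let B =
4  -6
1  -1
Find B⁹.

tr B = 3 and det B = 2, so the characteristic polynomial is λ² − (3)λ + (2) with roots 2 and 1.
Eigenvectors give P = [[3, 2], [1, 1]] with P⁻¹ = [[1, -2], [-1, 3]], and B = P·diag(2, 1)·P⁻¹.
Then B⁹ = P·diag(512, 1)·P⁻¹ = [[1536, 2], [512, 1]] · [[1, -2], [-1, 3]] = [[1534, -3066], [511, -1021]].

[[1534, -3066], [511, -1021]]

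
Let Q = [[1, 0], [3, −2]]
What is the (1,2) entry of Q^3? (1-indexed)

0

tr Q = −1 and det Q = −2, so the characteristic polynomial is λ² − (−1)λ + (−2) with roots −2 and 1.
Eigenvectors give P = [[0, 1], [1, 1]] with P⁻¹ = [[−1, 1], [1, 0]], and Q = P·diag(−2, 1)·P⁻¹.
Then Q^3 = P·diag(−8, 1)·P⁻¹ = [[0, 1], [−8, 1]] · [[−1, 1], [1, 0]] = [[1, 0], [9, −8]].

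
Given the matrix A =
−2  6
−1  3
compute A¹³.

[[−2, 6], [−1, 3]]

A² = A (a projection; rank 1, trace 1), so A¹³ = A.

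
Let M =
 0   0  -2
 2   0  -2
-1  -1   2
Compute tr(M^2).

12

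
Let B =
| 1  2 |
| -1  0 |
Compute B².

[[-1, 2], [-1, -2]]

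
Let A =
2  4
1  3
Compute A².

[[8, 20], [5, 13]]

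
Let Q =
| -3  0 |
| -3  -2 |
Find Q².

[[9, 0], [15, 4]]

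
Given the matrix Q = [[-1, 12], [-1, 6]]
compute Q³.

tr Q = 5 and det Q = 6, so the characteristic polynomial is λ² − (5)λ + (6) with roots 3 and 2.
Eigenvectors give P = [[3, 4], [1, 1]] with P⁻¹ = [[-1, 4], [1, -3]], and Q = P·diag(3, 2)·P⁻¹.
Then Q³ = P·diag(27, 8)·P⁻¹ = [[81, 32], [27, 8]] · [[-1, 4], [1, -3]] = [[-49, 228], [-19, 84]].

[[-49, 228], [-19, 84]]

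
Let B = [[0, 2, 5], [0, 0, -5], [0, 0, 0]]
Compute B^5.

[[0, 0, 0], [0, 0, 0], [0, 0, 0]]

B is strictly triangular, hence nilpotent: B^3 = 0, so B^5 = 0.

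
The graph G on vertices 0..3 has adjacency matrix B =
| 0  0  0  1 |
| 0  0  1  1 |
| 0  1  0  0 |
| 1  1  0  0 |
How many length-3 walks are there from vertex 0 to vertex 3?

The number of length-3 walks from vertex 0 to vertex 3 is entry (0,3) of B³, where B is the adjacency matrix.
B² = [[1, 1, 0, 0], [1, 2, 0, 0], [0, 0, 1, 1], [0, 0, 1, 2]]
B³ = [[0, 0, 1, 2], [0, 0, 2, 3], [1, 2, 0, 0], [2, 3, 0, 0]]

2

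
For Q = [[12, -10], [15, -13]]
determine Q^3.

tr Q = -1 and det Q = -6, so the characteristic polynomial is λ² − (-1)λ + (-6) with roots 2 and -3.
Eigenvectors give P = [[1, -2], [1, -3]] with P⁻¹ = [[3, -2], [1, -1]], and Q = P·diag(2, -3)·P⁻¹.
Then Q^3 = P·diag(8, -27)·P⁻¹ = [[8, 54], [8, 81]] · [[3, -2], [1, -1]] = [[78, -70], [105, -97]].

[[78, -70], [105, -97]]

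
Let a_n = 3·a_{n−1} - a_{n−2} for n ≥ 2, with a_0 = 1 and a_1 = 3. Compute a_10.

With companion matrix M = [[3, -1], [1, 0]], [a_n, a_{n−1}]ᵀ = M·[a_{n−1}, a_{n−2}]ᵀ, so [a_10, a_9]ᵀ = M⁹·[a_1, a_0]ᵀ.
M⁹ = [[6765, -2584], [2584, -987]], giving [a_10, a_9]ᵀ = [[17711], [6765]].

17711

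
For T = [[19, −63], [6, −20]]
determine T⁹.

[[3079, −10773], [1026, −3590]]

tr T = −1 and det T = −2, so the characteristic polynomial is λ² − (−1)λ + (−2) with roots 1 and −2.
Eigenvectors give P = [[7, 3], [2, 1]] with P⁻¹ = [[1, −3], [−2, 7]], and T = P·diag(1, −2)·P⁻¹.
Then T⁹ = P·diag(1, −512)·P⁻¹ = [[7, −1536], [2, −512]] · [[1, −3], [−2, 7]] = [[3079, −10773], [1026, −3590]].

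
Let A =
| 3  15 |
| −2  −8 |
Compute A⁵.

tr A = −5 and det A = 6, so the characteristic polynomial is λ² − (−5)λ + (6) with roots −3 and −2.
Eigenvectors give P = [[−5, −3], [2, 1]] with P⁻¹ = [[1, 3], [−2, −5]], and A = P·diag(−3, −2)·P⁻¹.
Then A⁵ = P·diag(−243, −32)·P⁻¹ = [[1215, 96], [−486, −32]] · [[1, 3], [−2, −5]] = [[1023, 3165], [−422, −1298]].

[[1023, 3165], [−422, −1298]]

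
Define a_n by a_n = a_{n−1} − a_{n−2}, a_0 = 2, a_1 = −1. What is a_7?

−1

With companion matrix M = [[1, −1], [1, 0]], [a_n, a_{n−1}]ᵀ = M·[a_{n−1}, a_{n−2}]ᵀ, so [a_7, a_6]ᵀ = M⁶·[a_1, a_0]ᵀ.
M⁶ = [[1, 0], [0, 1]], giving [a_7, a_6]ᵀ = [[−1], [2]].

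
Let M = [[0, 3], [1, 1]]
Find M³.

[[3, 12], [4, 7]]

M² = [[3, 3], [1, 4]]
M³ = [[3, 12], [4, 7]]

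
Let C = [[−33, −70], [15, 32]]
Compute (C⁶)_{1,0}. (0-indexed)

tr C = −1 and det C = −6, so the characteristic polynomial is λ² − (−1)λ + (−6) with roots −3 and 2.
Eigenvectors give P = [[7, −2], [−3, 1]] with P⁻¹ = [[1, 2], [3, 7]], and C = P·diag(−3, 2)·P⁻¹.
Then C⁶ = P·diag(729, 64)·P⁻¹ = [[5103, −128], [−2187, 64]] · [[1, 2], [3, 7]] = [[4719, 9310], [−1995, −3926]].

−1995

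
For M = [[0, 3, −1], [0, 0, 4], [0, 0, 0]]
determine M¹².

M is strictly triangular, hence nilpotent: M³ = 0, so M¹² = 0.

[[0, 0, 0], [0, 0, 0], [0, 0, 0]]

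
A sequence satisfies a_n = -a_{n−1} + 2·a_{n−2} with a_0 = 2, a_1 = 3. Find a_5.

With companion matrix M = [[-1, 2], [1, 0]], [a_n, a_{n−1}]ᵀ = M·[a_{n−1}, a_{n−2}]ᵀ, so [a_5, a_4]ᵀ = M⁴·[a_1, a_0]ᵀ.
M⁴ = [[11, -10], [-5, 6]], giving [a_5, a_4]ᵀ = [[13], [-3]].

13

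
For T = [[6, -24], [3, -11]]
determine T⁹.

[[152856, -460104], [57513, -173051]]

tr T = -5 and det T = 6, so the characteristic polynomial is λ² − (-5)λ + (6) with roots -3 and -2.
Eigenvectors give P = [[8, -3], [3, -1]] with P⁻¹ = [[-1, 3], [-3, 8]], and T = P·diag(-3, -2)·P⁻¹.
Then T⁹ = P·diag(-19683, -512)·P⁻¹ = [[-157464, 1536], [-59049, 512]] · [[-1, 3], [-3, 8]] = [[152856, -460104], [57513, -173051]].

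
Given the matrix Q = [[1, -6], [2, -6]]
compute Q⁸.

[[-18659, 37830], [-12610, 25476]]

tr Q = -5 and det Q = 6, so the characteristic polynomial is λ² − (-5)λ + (6) with roots -2 and -3.
Eigenvectors give P = [[2, -3], [1, -2]] with P⁻¹ = [[2, -3], [1, -2]], and Q = P·diag(-2, -3)·P⁻¹.
Then Q⁸ = P·diag(256, 6561)·P⁻¹ = [[512, -19683], [256, -13122]] · [[2, -3], [1, -2]] = [[-18659, 37830], [-12610, 25476]].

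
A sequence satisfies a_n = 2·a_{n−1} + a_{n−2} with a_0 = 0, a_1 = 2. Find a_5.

58

With companion matrix T = [[2, 1], [1, 0]], [a_n, a_{n−1}]ᵀ = T·[a_{n−1}, a_{n−2}]ᵀ, so [a_5, a_4]ᵀ = T⁴·[a_1, a_0]ᵀ.
T⁴ = [[29, 12], [12, 5]], giving [a_5, a_4]ᵀ = [[58], [24]].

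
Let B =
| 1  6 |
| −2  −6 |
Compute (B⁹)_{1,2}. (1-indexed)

tr B = −5 and det B = 6, so the characteristic polynomial is λ² − (−5)λ + (6) with roots −2 and −3.
Eigenvectors give P = [[−2, −3], [1, 2]] with P⁻¹ = [[−2, −3], [1, 2]], and B = P·diag(−2, −3)·P⁻¹.
Then B⁹ = P·diag(−512, −19683)·P⁻¹ = [[1024, 59049], [−512, −39366]] · [[−2, −3], [1, 2]] = [[57001, 115026], [−38342, −77196]].

115026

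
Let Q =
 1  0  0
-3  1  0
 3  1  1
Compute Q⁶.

Q = I + N where N = [[0, 0, 0], [-3, 0, 0], [3, 1, 0]] is strictly lower-triangular, so N³ = 0.
(I + N)⁶ = I + 6·N + 15·N² = [[1, 0, 0], [-18, 1, 0], [-27, 6, 1]].

[[1, 0, 0], [-18, 1, 0], [-27, 6, 1]]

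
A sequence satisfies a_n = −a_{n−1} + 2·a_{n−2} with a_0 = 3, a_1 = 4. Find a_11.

686

With companion matrix C = [[−1, 2], [1, 0]], [a_n, a_{n−1}]ᵀ = C·[a_{n−1}, a_{n−2}]ᵀ, so [a_11, a_10]ᵀ = C^10·[a_1, a_0]ᵀ.
C^10 = [[683, −682], [−341, 342]], giving [a_11, a_10]ᵀ = [[686], [−338]].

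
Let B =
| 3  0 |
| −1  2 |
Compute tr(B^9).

20195

tr B = 5 and det B = 6, so the characteristic polynomial is λ² − (5)λ + (6) with roots 2 and 3.
Eigenvectors give P = [[0, −1], [−1, 1]] with P⁻¹ = [[−1, −1], [−1, 0]], and B = P·diag(2, 3)·P⁻¹.
Then B^9 = P·diag(512, 19683)·P⁻¹ = [[0, −19683], [−512, 19683]] · [[−1, −1], [−1, 0]] = [[19683, 0], [−19171, 512]].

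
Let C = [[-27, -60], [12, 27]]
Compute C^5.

tr C = 0 and det C = -9, so the characteristic polynomial is λ² − (0)λ + (-9) with roots 3 and -3.
Eigenvectors give P = [[-2, 5], [1, -2]] with P⁻¹ = [[2, 5], [1, 2]], and C = P·diag(3, -3)·P⁻¹.
Then C^5 = P·diag(243, -243)·P⁻¹ = [[-486, -1215], [243, 486]] · [[2, 5], [1, 2]] = [[-2187, -4860], [972, 2187]].

[[-2187, -4860], [972, 2187]]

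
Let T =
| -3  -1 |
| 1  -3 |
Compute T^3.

T^2 = [[8, 6], [-6, 8]]
T^3 = [[-18, -26], [26, -18]]

[[-18, -26], [26, -18]]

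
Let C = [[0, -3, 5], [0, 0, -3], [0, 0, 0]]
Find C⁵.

C is strictly triangular, hence nilpotent: C³ = 0, so C⁵ = 0.

[[0, 0, 0], [0, 0, 0], [0, 0, 0]]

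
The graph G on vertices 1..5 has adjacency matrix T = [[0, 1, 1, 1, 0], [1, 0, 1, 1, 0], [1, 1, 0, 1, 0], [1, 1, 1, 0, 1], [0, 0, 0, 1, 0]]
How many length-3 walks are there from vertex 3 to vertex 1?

The number of length-3 walks from vertex 3 to vertex 1 is entry (3,1) of T³, where T is the adjacency matrix.
T² = [[3, 2, 2, 2, 1], [2, 3, 2, 2, 1], [2, 2, 3, 2, 1], [2, 2, 2, 4, 0], [1, 1, 1, 0, 1]]
T³ = [[6, 7, 7, 8, 2], [7, 6, 7, 8, 2], [7, 7, 6, 8, 2], [8, 8, 8, 6, 4], [2, 2, 2, 4, 0]]

7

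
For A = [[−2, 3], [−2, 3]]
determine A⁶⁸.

A² = A (a projection; rank 1, trace 1), so A⁶⁸ = A.

[[−2, 3], [−2, 3]]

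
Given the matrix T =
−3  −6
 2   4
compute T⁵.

[[−3, −6], [2, 4]]

T² = T (a projection; rank 1, trace 1), so T⁵ = T.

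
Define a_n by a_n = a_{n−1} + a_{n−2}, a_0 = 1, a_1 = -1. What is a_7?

With companion matrix C = [[1, 1], [1, 0]], [a_n, a_{n−1}]ᵀ = C·[a_{n−1}, a_{n−2}]ᵀ, so [a_7, a_6]ᵀ = C^6·[a_1, a_0]ᵀ.
C^6 = [[13, 8], [8, 5]], giving [a_7, a_6]ᵀ = [[-5], [-3]].

-5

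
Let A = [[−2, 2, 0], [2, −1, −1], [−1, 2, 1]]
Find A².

[[8, −6, −2], [−5, 3, 0], [5, −2, −1]]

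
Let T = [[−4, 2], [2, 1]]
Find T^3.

[[−92, 34], [34, −7]]

T^2 = [[20, −6], [−6, 5]]
T^3 = [[−92, 34], [34, −7]]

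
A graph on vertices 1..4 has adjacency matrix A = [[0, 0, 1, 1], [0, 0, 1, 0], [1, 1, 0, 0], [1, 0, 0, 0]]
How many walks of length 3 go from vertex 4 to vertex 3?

The number of length-3 walks from vertex 4 to vertex 3 is entry (4,3) of A^3, where A is the adjacency matrix.
A^2 = [[2, 1, 0, 0], [1, 1, 0, 0], [0, 0, 2, 1], [0, 0, 1, 1]]
A^3 = [[0, 0, 3, 2], [0, 0, 2, 1], [3, 2, 0, 0], [2, 1, 0, 0]]

0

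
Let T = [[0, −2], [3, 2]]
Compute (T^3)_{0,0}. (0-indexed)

−12

T^2 = [[−6, −4], [6, −2]]
T^3 = [[−12, 4], [−6, −16]]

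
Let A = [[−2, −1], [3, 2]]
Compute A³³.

[[−2, −1], [3, 2]]

A² = I (check: tr A = 0 and det A = −1), so A³³ = A since 33 is odd.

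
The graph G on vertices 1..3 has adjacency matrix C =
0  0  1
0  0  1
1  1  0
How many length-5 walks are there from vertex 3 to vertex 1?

The number of length-5 walks from vertex 3 to vertex 1 is entry (3,1) of C^5, where C is the adjacency matrix.
C^2 = [[1, 1, 0], [1, 1, 0], [0, 0, 2]]
C^3 = [[0, 0, 2], [0, 0, 2], [2, 2, 0]]
C^4 = [[2, 2, 0], [2, 2, 0], [0, 0, 4]]
C^5 = [[0, 0, 4], [0, 0, 4], [4, 4, 0]]

4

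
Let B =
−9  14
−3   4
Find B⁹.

[[−134709, 268394], [−57513, 114514]]

tr B = −5 and det B = 6, so the characteristic polynomial is λ² − (−5)λ + (6) with roots −3 and −2.
Eigenvectors give P = [[7, −2], [3, −1]] with P⁻¹ = [[1, −2], [3, −7]], and B = P·diag(−3, −2)·P⁻¹.
Then B⁹ = P·diag(−19683, −512)·P⁻¹ = [[−137781, 1024], [−59049, 512]] · [[1, −2], [3, −7]] = [[−134709, 268394], [−57513, 114514]].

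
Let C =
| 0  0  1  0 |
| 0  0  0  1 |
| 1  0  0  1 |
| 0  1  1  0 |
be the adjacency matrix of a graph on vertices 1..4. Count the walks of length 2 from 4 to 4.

2

The number of length-2 walks from vertex 4 to vertex 4 is entry (4,4) of C², where C is the adjacency matrix.
C² = [[1, 0, 0, 1], [0, 1, 1, 0], [0, 1, 2, 0], [1, 0, 0, 2]]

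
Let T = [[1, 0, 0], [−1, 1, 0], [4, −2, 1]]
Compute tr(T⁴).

T = I + N where N = [[0, 0, 0], [−1, 0, 0], [4, −2, 0]] is strictly lower-triangular, so N³ = 0.
(I + N)⁴ = I + 4·N + 6·N² = [[1, 0, 0], [−4, 1, 0], [28, −8, 1]].

3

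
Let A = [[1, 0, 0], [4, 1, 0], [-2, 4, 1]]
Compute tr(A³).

3

A = I + N where N = [[0, 0, 0], [4, 0, 0], [-2, 4, 0]] is strictly lower-triangular, so N³ = 0.
(I + N)³ = I + 3·N + 3·N² = [[1, 0, 0], [12, 1, 0], [42, 12, 1]].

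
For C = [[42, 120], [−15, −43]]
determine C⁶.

tr C = −1 and det C = −6, so the characteristic polynomial is λ² − (−1)λ + (−6) with roots 2 and −3.
Eigenvectors give P = [[−3, −8], [1, 3]] with P⁻¹ = [[−3, −8], [1, 3]], and C = P·diag(2, −3)·P⁻¹.
Then C⁶ = P·diag(64, 729)·P⁻¹ = [[−192, −5832], [64, 2187]] · [[−3, −8], [1, 3]] = [[−5256, −15960], [1995, 6049]].

[[−5256, −15960], [1995, 6049]]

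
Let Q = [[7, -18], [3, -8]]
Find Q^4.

[[-29, 90], [-15, 46]]

tr Q = -1 and det Q = -2, so the characteristic polynomial is λ² − (-1)λ + (-2) with roots 1 and -2.
Eigenvectors give P = [[-3, -2], [-1, -1]] with P⁻¹ = [[-1, 2], [1, -3]], and Q = P·diag(1, -2)·P⁻¹.
Then Q^4 = P·diag(1, 16)·P⁻¹ = [[-3, -32], [-1, -16]] · [[-1, 2], [1, -3]] = [[-29, 90], [-15, 46]].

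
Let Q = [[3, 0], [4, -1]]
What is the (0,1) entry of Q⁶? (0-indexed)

tr Q = 2 and det Q = -3, so the characteristic polynomial is λ² − (2)λ + (-3) with roots -1 and 3.
Eigenvectors give P = [[0, -1], [-1, -1]] with P⁻¹ = [[1, -1], [-1, 0]], and Q = P·diag(-1, 3)·P⁻¹.
Then Q⁶ = P·diag(1, 729)·P⁻¹ = [[0, -729], [-1, -729]] · [[1, -1], [-1, 0]] = [[729, 0], [728, 1]].

0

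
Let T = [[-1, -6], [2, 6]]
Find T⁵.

[[-601, -1266], [422, 876]]

tr T = 5 and det T = 6, so the characteristic polynomial is λ² − (5)λ + (6) with roots 3 and 2.
Eigenvectors give P = [[-3, 2], [2, -1]] with P⁻¹ = [[1, 2], [2, 3]], and T = P·diag(3, 2)·P⁻¹.
Then T⁵ = P·diag(243, 32)·P⁻¹ = [[-729, 64], [486, -32]] · [[1, 2], [2, 3]] = [[-601, -1266], [422, 876]].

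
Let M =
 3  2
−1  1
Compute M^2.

[[7, 8], [−4, −1]]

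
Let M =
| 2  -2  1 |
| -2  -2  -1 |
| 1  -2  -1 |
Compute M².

[[9, -2, 3], [-1, 10, 1], [5, 4, 4]]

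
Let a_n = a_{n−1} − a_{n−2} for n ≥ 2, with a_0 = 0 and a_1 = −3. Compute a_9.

With companion matrix A = [[1, −1], [1, 0]], [a_n, a_{n−1}]ᵀ = A·[a_{n−1}, a_{n−2}]ᵀ, so [a_9, a_8]ᵀ = A⁸·[a_1, a_0]ᵀ.
A⁸ = [[0, −1], [1, −1]], giving [a_9, a_8]ᵀ = [[0], [−3]].

0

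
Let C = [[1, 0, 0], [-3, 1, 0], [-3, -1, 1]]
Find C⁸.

C = I + N where N = [[0, 0, 0], [-3, 0, 0], [-3, -1, 0]] is strictly lower-triangular, so N³ = 0.
(I + N)⁸ = I + 8·N + 28·N² = [[1, 0, 0], [-24, 1, 0], [60, -8, 1]].

[[1, 0, 0], [-24, 1, 0], [60, -8, 1]]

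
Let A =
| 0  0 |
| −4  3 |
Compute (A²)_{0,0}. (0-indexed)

0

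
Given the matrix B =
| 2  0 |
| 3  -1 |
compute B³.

[[8, 0], [9, -1]]

tr B = 1 and det B = -2, so the characteristic polynomial is λ² − (1)λ + (-2) with roots -1 and 2.
Eigenvectors give P = [[0, 1], [1, 1]] with P⁻¹ = [[-1, 1], [1, 0]], and B = P·diag(-1, 2)·P⁻¹.
Then B³ = P·diag(-1, 8)·P⁻¹ = [[0, 8], [-1, 8]] · [[-1, 1], [1, 0]] = [[8, 0], [9, -1]].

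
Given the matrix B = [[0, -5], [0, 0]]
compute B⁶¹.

B is strictly triangular, hence nilpotent: B² = 0, so B⁶¹ = 0.

[[0, 0], [0, 0]]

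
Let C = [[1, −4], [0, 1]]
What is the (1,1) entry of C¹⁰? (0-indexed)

C = I + N where N = [[0, −4], [0, 0]] is strictly upper-triangular, so N² = 0.
(I + N)¹⁰ = I + 10·N = [[1, −40], [0, 1]].

1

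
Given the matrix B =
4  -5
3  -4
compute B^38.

[[1, 0], [0, 1]]

B² = I (check: tr B = 0 and det B = -1), so B^38 = I since 38 is even.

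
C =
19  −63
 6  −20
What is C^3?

tr C = −1 and det C = −2, so the characteristic polynomial is λ² − (−1)λ + (−2) with roots 1 and −2.
Eigenvectors give P = [[7, −3], [2, −1]] with P⁻¹ = [[1, −3], [2, −7]], and C = P·diag(1, −2)·P⁻¹.
Then C^3 = P·diag(1, −8)·P⁻¹ = [[7, 24], [2, 8]] · [[1, −3], [2, −7]] = [[55, −189], [18, −62]].

[[55, −189], [18, −62]]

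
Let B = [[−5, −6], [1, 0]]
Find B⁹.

tr B = −5 and det B = 6, so the characteristic polynomial is λ² − (−5)λ + (6) with roots −3 and −2.
Eigenvectors give P = [[−3, −2], [1, 1]] with P⁻¹ = [[−1, −2], [1, 3]], and B = P·diag(−3, −2)·P⁻¹.
Then B⁹ = P·diag(−19683, −512)·P⁻¹ = [[59049, 1024], [−19683, −512]] · [[−1, −2], [1, 3]] = [[−58025, −115026], [19171, 37830]].

[[−58025, −115026], [19171, 37830]]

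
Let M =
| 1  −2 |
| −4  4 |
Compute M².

[[9, −10], [−20, 24]]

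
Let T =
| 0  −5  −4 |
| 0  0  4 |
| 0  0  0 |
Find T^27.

T is strictly triangular, hence nilpotent: T^3 = 0, so T^27 = 0.

[[0, 0, 0], [0, 0, 0], [0, 0, 0]]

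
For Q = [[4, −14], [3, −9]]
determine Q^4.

[[−374, 910], [−195, 471]]

tr Q = −5 and det Q = 6, so the characteristic polynomial is λ² − (−5)λ + (6) with roots −2 and −3.
Eigenvectors give P = [[7, 2], [3, 1]] with P⁻¹ = [[1, −2], [−3, 7]], and Q = P·diag(−2, −3)·P⁻¹.
Then Q^4 = P·diag(16, 81)·P⁻¹ = [[112, 162], [48, 81]] · [[1, −2], [−3, 7]] = [[−374, 910], [−195, 471]].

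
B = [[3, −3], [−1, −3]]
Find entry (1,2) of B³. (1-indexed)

−36

B² = [[12, 0], [0, 12]]
B³ = [[36, −36], [−12, −36]]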